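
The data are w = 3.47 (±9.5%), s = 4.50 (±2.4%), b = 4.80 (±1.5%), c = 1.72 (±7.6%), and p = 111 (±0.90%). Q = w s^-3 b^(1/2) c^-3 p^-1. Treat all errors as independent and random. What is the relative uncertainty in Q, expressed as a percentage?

Q is a product of powers, so relative uncertainties combine in quadrature:
  (1·δw/w)² = (1×0.0950)² = 0.00903;  (-3·δs/s)² = (-3×0.0240)² = 0.00518;  (½·δb/b)² = (0.5×0.0150)² = 5.62e-05;  (-3·δc/c)² = (-3×0.0760)² = 0.0520;  (-1·δp/p)² = (-1×0.00900)² = 8.1e-05
δQ/Q = √(0.0663) = 0.258

25.8%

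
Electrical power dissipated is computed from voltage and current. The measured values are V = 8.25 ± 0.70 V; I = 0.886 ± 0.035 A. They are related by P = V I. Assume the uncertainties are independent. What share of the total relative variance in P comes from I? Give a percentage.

(δP/P)² = (1·δV/V)² + (1·δI/I)²
  V term: (1×0.0848)² = 0.00720
  I term: (1×0.0395)² = 0.00156
Total = 0.00876. Share from I = 0.00156/0.00876 = 0.178.

17.8%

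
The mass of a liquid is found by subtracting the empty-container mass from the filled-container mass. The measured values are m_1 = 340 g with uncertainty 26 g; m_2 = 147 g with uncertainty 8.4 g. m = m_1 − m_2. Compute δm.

For a sum/difference, combine absolute errors in quadrature:
  (δm_1)² = 676;  (δm_2)² = 70.6
δm = √(747) = 27.3 g

27.3 g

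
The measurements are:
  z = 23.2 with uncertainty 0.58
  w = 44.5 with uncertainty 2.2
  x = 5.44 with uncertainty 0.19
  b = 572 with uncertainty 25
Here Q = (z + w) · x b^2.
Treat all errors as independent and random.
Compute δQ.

1.2e+07

Let u = z + w = 67.7. δu = √(δz² + δw²) = √(0.336 + 4.84) = 2.28, so δu/u = 0.0336.
Q is then a monomial in u, x, b:
δQ/Q = √((δu/u)² + (1·δx/x)² + (2·δb/b)²) = √(0.00113 + 0.00122 + 0.00764) = 0.1000
Q = 1.2e+08, so δQ = 0.1000 × 1.2e+08 = 1.2e+07.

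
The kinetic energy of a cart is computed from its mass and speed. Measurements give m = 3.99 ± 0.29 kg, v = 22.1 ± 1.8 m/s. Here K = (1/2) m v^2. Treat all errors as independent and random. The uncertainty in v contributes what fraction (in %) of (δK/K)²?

(δK/K)² = (1·δm/m)² + (2·δv/v)²
  m term: (1×0.0727)² = 0.00528
  v term: (2×0.0814)² = 0.0265
Total = 0.0318. Share from v = 0.0265/0.0318 = 0.834.

83.4%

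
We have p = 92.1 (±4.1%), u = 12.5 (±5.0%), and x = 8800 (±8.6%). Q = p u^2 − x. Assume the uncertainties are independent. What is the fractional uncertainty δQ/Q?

0.309

Let w = p·u^2 = 14400. δw/w = √((1·δp/p)² + (2·δu/u)²) = √(0.00168 + 0.0100) = 0.108, so δw = 1560.
Q = w − x: δQ = √(δw² + δx²) = √(2.42e+06 + 5.73e+05) = 1730
Q = 5590, so δQ/Q = 1730/5590 = 0.309.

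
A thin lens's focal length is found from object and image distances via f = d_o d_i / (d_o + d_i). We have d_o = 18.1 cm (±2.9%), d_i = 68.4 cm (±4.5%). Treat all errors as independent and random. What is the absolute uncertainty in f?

∂f/∂d_o = (d_i/(d_o+d_i))² = 0.625;  ∂f/∂d_i = (d_o/(d_o+d_i))² = 0.0438
δf = √((∂f/∂d_o · δd_o)² + (∂f/∂d_i · δd_i)²) = √(0.108 + 0.0182) = 0.355 cm

0.355 cm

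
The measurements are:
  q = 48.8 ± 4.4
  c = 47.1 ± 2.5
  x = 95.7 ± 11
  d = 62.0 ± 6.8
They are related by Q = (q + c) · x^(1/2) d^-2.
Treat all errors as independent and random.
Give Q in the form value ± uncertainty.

Let u = q + c = 95.9. δu = √(δq² + δc²) = √(19.4 + 6.25) = 5.06, so δu/u = 0.0528.
Q is then a monomial in u, x, d:
δQ/Q = √((δu/u)² + (½·δx/x)² + (-2·δd/d)²) = √(0.00278 + 0.00330 + 0.0481) = 0.233
Q = 0.244, so δQ = 0.233 × 0.244 = 0.0568.

0.244 ± 0.0568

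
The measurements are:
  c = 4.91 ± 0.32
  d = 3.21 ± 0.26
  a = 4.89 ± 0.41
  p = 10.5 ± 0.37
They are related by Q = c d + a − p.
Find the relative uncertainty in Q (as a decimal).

0.170

Let w = c·d = 15.8. δw/w = √((1·δc/c)² + (1·δd/d)²) = √(0.00425 + 0.00656) = 0.104, so δw = 1.64.
Q = w + a − p: δQ = √(δw² + δa² + δp²) = √(2.68 + 0.168 + 0.137) = 1.73
Q = 10.2, so δQ/Q = 1.73/10.2 = 0.170.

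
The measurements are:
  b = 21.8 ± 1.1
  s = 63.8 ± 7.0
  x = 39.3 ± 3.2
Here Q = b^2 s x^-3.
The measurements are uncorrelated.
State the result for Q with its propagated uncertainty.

Q is a product of powers, so relative uncertainties combine in quadrature:
  (2·δb/b)² = (2×0.0505)² = 0.0102;  (1·δs/s)² = (1×0.110)² = 0.0120;  (-3·δx/x)² = (-3×0.0814)² = 0.0597
δQ/Q = √(0.0819) = 0.286
Q = 0.500, so δQ = 0.286 × 0.500 = 0.143.

0.500 ± 0.143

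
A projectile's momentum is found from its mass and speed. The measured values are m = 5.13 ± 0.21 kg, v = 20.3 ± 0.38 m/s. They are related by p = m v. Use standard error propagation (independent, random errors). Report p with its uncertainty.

Products/powers → add relative errors in quadrature, weighted by exponent:
  (1·δm/m)² = (1×0.0409)² = 0.00168;  (1·δv/v)² = (1×0.0187)² = 0.000350
δp/p = √(0.00203) = 0.0450
p = 104 kg·m/s, so δp = 0.0450 × 104 = 4.69 kg·m/s.

104 ± 4.69 kg·m/s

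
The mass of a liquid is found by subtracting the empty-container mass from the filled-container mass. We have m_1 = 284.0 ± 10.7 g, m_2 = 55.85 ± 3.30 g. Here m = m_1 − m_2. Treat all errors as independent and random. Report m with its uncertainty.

228.2 ± 11.2 g

Sums and differences: (δm)² = Σ (cᵢ δxᵢ)².
  (δm_1)² = 114;  (δm_2)² = 10.9
δm = √(125) = 11.2 g
m = 228.2 g.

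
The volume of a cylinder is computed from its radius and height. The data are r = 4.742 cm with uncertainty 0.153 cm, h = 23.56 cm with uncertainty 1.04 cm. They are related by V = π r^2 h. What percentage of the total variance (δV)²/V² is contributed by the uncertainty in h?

(δV/V)² = (2·δr/r)² + (1·δh/h)²
  r term: (2×0.0323)² = 0.00416
  h term: (1×0.0441)² = 0.00195
Total = 0.00611. Share from h = 0.00195/0.00611 = 0.319.

31.9%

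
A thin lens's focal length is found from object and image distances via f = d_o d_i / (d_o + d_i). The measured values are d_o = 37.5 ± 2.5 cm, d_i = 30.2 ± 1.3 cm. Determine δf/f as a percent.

∂f/∂d_o = (d_i/(d_o+d_i))² = 0.199;  ∂f/∂d_i = (d_o/(d_o+d_i))² = 0.307
δf = √((∂f/∂d_o · δd_o)² + (∂f/∂d_i · δd_i)²) = √(0.247 + 0.159) = 0.638 cm
f = 16.7 cm, so δf/f = 0.638/16.7 = 0.0381.

3.81%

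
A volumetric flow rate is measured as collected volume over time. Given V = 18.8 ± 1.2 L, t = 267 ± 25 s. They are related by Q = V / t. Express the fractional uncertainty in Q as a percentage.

Since Q is a product/quotient, work with relative uncertainties:
  (1·δV/V)² = (1×0.0638)² = 0.00407;  (-1·δt/t)² = (-1×0.0936)² = 0.00877
δQ/Q = √(0.0128) = 0.113

11.3%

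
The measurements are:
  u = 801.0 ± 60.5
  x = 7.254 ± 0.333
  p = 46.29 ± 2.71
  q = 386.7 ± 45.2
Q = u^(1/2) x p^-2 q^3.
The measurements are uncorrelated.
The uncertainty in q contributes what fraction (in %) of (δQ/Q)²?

87.7%

(δQ/Q)² = (½·δu/u)² + (1·δx/x)² + (-2·δp/p)² + (3·δq/q)²
  u term: (0.5×0.0755)² = 0.00143
  x term: (1×0.0459)² = 0.00211
  p term: (-2×0.0585)² = 0.0137
  q term: (3×0.117)² = 0.123
Total = 0.140. Share from q = 0.123/0.140 = 0.877.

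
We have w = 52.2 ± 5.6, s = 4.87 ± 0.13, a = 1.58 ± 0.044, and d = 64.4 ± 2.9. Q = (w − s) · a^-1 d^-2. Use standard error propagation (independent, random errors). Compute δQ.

0.00109

Let u = w − s = 47.3. δu = √(δw² + δs²) = √(31.4 + 0.0169) = 5.60, so δu/u = 0.118.
Q is then a monomial in u, a, d:
δQ/Q = √((δu/u)² + (-1·δa/a)² + (-2·δd/d)²) = √(0.0140 + 0.000776 + 0.00811) = 0.151
Q = 0.00722, so δQ = 0.151 × 0.00722 = 0.00109.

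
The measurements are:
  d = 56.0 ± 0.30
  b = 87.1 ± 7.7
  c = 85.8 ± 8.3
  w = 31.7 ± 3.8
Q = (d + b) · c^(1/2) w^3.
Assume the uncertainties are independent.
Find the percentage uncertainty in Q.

Let u = d + b = 143. δu = √(δd² + δb²) = √(0.0900 + 59.3) = 7.71, so δu/u = 0.0538.
Q is then a monomial in u, c, w:
δQ/Q = √((δu/u)² + (½·δc/c)² + (3·δw/w)²) = √(0.00290 + 0.00234 + 0.129) = 0.367

36.7%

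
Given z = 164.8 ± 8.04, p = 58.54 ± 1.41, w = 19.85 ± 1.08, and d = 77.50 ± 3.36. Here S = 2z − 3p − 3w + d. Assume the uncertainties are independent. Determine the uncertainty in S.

17.3

For a sum/difference, combine absolute errors in quadrature:
  (2·δz)² = 259;  (3·δp)² = 17.9;  (3·δw)² = 10.5;  (δd)² = 11.3
δS = √(298) = 17.3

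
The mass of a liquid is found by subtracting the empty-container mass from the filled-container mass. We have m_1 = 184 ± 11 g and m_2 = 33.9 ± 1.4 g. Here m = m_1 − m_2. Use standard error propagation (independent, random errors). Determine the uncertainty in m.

11.1 g

m is a linear combination, so absolute uncertainties add in quadrature:
  (δm_1)² = 121;  (δm_2)² = 1.96
δm = √(123) = 11.1 g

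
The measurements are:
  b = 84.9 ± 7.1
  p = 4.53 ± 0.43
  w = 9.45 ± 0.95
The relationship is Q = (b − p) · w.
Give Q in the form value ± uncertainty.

Let u = b − p = 80.4. δu = √(δb² + δp²) = √(50.4 + 0.185) = 7.11, so δu/u = 0.0885.
Q is then a monomial in u, w:
δQ/Q = √((δu/u)² + (1·δw/w)²) = √(0.00783 + 0.0101) = 0.134
Q = 759, so δQ = 0.134 × 759 = 102.

759 ± 102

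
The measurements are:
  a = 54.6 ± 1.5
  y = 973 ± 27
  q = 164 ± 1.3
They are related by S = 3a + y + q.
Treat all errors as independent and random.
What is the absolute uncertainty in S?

27.4

S is a linear combination, so absolute uncertainties add in quadrature:
  (3·δa)² = 20.2;  (δy)² = 729;  (δq)² = 1.69
δS = √(751) = 27.4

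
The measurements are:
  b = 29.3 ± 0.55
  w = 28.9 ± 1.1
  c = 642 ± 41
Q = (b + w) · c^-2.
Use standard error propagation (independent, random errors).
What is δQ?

Let u = b + w = 58.2. δu = √(δb² + δw²) = √(0.303 + 1.21) = 1.23, so δu/u = 0.0211.
Q is then a monomial in u, c:
δQ/Q = √((δu/u)² + (-2·δc/c)²) = √(0.000447 + 0.0163) = 0.129
Q = 0.000141, so δQ = 0.129 × 0.000141 = 1.83e-05.

1.83e-05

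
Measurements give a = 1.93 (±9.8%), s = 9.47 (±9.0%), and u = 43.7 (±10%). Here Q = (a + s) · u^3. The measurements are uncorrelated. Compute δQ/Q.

Let w = a + s = 11.4. δw = √(δa² + δs²) = √(0.0358 + 0.726) = 0.873, so δw/w = 0.0766.
Q is then a monomial in w, u:
δQ/Q = √((δw/w)² + (3·δu/u)²) = √(0.00586 + 0.0900) = 0.310

0.310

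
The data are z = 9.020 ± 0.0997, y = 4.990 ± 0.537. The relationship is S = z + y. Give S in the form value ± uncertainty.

Absolute uncertainties add in quadrature for a linear combination:
  (δz)² = 0.00994;  (δy)² = 0.288
δS = √(0.298) = 0.546
S = 14.01.

14.01 ± 0.546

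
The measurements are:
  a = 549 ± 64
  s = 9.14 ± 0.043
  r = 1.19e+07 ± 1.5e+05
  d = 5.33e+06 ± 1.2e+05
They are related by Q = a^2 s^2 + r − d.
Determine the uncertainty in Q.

Let p = a^2·s^2 = 2.52e+07. δp/p = √((2·δa/a)² + (2·δs/s)²) = √(0.0544 + 8.85e-05) = 0.233, so δp = 5.88e+06.
Q = p + r − d: δQ = √(δp² + δr² + δd²) = √(3.45e+13 + 2.25e+10 + 1.44e+10) = 5.88e+06

5.88e+06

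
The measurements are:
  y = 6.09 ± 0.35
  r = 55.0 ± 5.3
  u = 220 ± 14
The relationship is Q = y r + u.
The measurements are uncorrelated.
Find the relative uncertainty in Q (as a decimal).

0.0723

Let p = y·r = 335. δp/p = √((1·δy/y)² + (1·δr/r)²) = √(0.00330 + 0.00929) = 0.112, so δp = 37.6.
Q = p + u: δQ = √(δp² + δu²) = √(1410 + 196) = 40.1
Q = 555, so δQ/Q = 40.1/555 = 0.0723.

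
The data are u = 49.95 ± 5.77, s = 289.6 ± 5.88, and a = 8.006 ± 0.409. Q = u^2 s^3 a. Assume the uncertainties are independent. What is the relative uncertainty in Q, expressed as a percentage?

24.4%

Since Q is a product/quotient, work with relative uncertainties:
  (2·δu/u)² = (2×0.116)² = 0.0534;  (3·δs/s)² = (3×0.0203)² = 0.00371;  (1·δa/a)² = (1×0.0511)² = 0.00261
δQ/Q = √(0.0597) = 0.244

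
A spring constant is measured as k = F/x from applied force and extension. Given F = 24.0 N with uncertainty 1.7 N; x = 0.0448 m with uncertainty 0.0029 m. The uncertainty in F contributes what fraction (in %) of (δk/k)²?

(δk/k)² = (1·δF/F)² + (-1·δx/x)²
  F term: (1×0.0708)² = 0.00502
  x term: (-1×0.0647)² = 0.00419
Total = 0.00921. Share from F = 0.00502/0.00921 = 0.545.

54.5%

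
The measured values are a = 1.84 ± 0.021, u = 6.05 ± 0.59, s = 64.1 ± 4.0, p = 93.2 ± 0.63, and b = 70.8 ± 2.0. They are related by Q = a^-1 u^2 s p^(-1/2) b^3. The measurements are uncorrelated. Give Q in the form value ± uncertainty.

(4.69 ± 1.04) × 10^7

Products/powers → add relative errors in quadrature, weighted by exponent:
  (-1·δa/a)² = (-1×0.0114)² = 0.000130;  (2·δu/u)² = (2×0.0975)² = 0.0380;  (1·δs/s)² = (1×0.0624)² = 0.00389;  (−½·δp/p)² = (-0.5×0.00676)² = 1.14e-05;  (3·δb/b)² = (3×0.0282)² = 0.00718
δQ/Q = √(0.0493) = 0.222
Q = 4.69e+07, so δQ = 0.222 × 4.69e+07 = 1.04e+07.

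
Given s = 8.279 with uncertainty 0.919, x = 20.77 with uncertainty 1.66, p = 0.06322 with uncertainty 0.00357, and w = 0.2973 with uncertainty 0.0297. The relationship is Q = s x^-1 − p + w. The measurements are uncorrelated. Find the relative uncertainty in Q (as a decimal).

0.0983

Let h = s·x^-1 = 0.3986. δh/h = √((1·δs/s)² + (-1·δx/x)²) = √(0.0123 + 0.00639) = 0.137, so δh = 0.0545.
Q = h − p + w: δQ = √(δh² + δp² + δw²) = √(0.00297 + 1.27e-05 + 0.000882) = 0.0622
Q = 0.6327, so δQ/Q = 0.0622/0.6327 = 0.0983.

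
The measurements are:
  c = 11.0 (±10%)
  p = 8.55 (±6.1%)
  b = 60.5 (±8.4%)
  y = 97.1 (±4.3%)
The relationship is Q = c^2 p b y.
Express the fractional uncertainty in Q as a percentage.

22.9%

For a monomial Q ∝ c^2, p, b, y, fractional errors add in quadrature:
  (2·δc/c)² = (2×0.100)² = 0.0400;  (1·δp/p)² = (1×0.0610)² = 0.00372;  (1·δb/b)² = (1×0.0840)² = 0.00706;  (1·δy/y)² = (1×0.0430)² = 0.00185
δQ/Q = √(0.0526) = 0.229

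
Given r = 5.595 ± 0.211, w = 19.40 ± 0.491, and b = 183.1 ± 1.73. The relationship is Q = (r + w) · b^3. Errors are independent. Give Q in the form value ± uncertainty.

Let u = r + w = 24.99. δu = √(δr² + δw²) = √(0.0445 + 0.241) = 0.534, so δu/u = 0.0214.
Q is then a monomial in u, b:
δQ/Q = √((δu/u)² + (3·δb/b)²) = √(0.000457 + 0.000803) = 0.0355
Q = 1.534e+08, so δQ = 0.0355 × 1.534e+08 = 5.45e+06.

(1.534 ± 0.0545) × 10^8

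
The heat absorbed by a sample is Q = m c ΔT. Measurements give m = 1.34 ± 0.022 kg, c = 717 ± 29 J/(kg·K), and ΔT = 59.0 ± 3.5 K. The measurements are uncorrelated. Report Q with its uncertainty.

56700 ± 4180 J

For a monomial Q ∝ m, c, ΔT, fractional errors add in quadrature:
  (1·δm/m)² = (1×0.0164)² = 0.000270;  (1·δc/c)² = (1×0.0404)² = 0.00164;  (1·δΔT/ΔT)² = (1×0.0593)² = 0.00352
δQ/Q = √(0.00542) = 0.0737
Q = 56700 J, so δQ = 0.0737 × 56700 = 4180 J.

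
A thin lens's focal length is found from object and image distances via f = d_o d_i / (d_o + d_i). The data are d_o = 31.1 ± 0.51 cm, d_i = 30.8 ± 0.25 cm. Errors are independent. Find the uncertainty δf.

∂f/∂d_o = (d_i/(d_o+d_i))² = 0.248;  ∂f/∂d_i = (d_o/(d_o+d_i))² = 0.252
δf = √((∂f/∂d_o · δd_o)² + (∂f/∂d_i · δd_i)²) = √(0.0159 + 0.00398) = 0.141 cm

0.141 cm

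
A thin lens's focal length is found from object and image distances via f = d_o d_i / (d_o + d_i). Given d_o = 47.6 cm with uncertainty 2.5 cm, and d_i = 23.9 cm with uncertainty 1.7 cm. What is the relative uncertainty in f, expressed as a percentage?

5.05%

∂f/∂d_o = (d_i/(d_o+d_i))² = 0.112;  ∂f/∂d_i = (d_o/(d_o+d_i))² = 0.443
δf = √((∂f/∂d_o · δd_o)² + (∂f/∂d_i · δd_i)²) = √(0.0780 + 0.568) = 0.804 cm
f = 15.9 cm, so δf/f = 0.804/15.9 = 0.0505.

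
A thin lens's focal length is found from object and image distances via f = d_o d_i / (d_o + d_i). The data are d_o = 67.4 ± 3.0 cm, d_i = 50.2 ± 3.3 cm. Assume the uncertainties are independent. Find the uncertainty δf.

1.21 cm

∂f/∂d_o = (d_i/(d_o+d_i))² = 0.182;  ∂f/∂d_i = (d_o/(d_o+d_i))² = 0.328
δf = √((∂f/∂d_o · δd_o)² + (∂f/∂d_i · δd_i)²) = √(0.299 + 1.18) = 1.21 cm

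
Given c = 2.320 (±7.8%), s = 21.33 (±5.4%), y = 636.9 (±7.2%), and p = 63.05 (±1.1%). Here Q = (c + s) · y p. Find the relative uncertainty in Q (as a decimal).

0.0880

Let u = c + s = 23.65. δu = √(δc² + δs²) = √(0.0327 + 1.33) = 1.17, so δu/u = 0.0493.
Q is then a monomial in u, y, p:
δQ/Q = √((δu/u)² + (1·δy/y)² + (1·δp/p)²) = √(0.00243 + 0.00518 + 0.000121) = 0.0880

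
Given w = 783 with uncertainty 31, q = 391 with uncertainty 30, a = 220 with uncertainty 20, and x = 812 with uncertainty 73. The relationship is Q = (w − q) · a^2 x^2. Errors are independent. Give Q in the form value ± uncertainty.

(1.25 ± 0.348) × 10^13

Let u = w − q = 392. δu = √(δw² + δq²) = √(961 + 900) = 43.1, so δu/u = 0.110.
Q is then a monomial in u, a, x:
δQ/Q = √((δu/u)² + (2·δa/a)² + (2·δx/x)²) = √(0.0121 + 0.0331 + 0.0323) = 0.278
Q = 1.25e+13, so δQ = 0.278 × 1.25e+13 = 3.48e+12.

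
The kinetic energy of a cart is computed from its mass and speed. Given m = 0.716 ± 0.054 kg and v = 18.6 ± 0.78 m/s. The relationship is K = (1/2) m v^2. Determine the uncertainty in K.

Each factor contributes (exponent × relative error)² to (δK/K)²:
  (1·δm/m)² = (1×0.0754)² = 0.00569;  (2·δv/v)² = (2×0.0419)² = 0.00703
δK/K = √(0.0127) = 0.113
K = 124 J, so δK = 0.113 × 124 = 14.0 J.

14.0 J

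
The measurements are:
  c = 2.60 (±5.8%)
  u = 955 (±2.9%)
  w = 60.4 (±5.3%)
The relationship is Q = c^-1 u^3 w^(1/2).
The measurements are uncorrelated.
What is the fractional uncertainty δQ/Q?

0.108

Relative error in a monomial: (δQ/Q)² = Σ (nᵢ · δxᵢ/xᵢ)².
  (-1·δc/c)² = (-1×0.0580)² = 0.00336;  (3·δu/u)² = (3×0.0290)² = 0.00757;  (½·δw/w)² = (0.5×0.0530)² = 0.000702
δQ/Q = √(0.0116) = 0.108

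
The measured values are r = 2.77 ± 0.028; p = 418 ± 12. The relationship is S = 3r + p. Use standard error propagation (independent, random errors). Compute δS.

Each term contributes (cᵢ δxᵢ)² to (δS)²:
  (3·δr)² = 0.00706;  (δp)² = 144
δS = √(144) = 12.0

12.0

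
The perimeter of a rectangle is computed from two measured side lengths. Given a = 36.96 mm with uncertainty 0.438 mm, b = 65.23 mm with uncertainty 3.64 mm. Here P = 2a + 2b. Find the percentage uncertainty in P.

3.59%

Absolute uncertainties add in quadrature for a linear combination:
  (2·δa)² = 0.767;  (2·δb)² = 53.0
δP = √(53.8) = 7.33 mm
P = 204.4 mm, so δP/P = 7.33/204.4 = 0.0359.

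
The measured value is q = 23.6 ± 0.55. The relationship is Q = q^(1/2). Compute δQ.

0.0566

Each factor contributes (exponent × relative error)² to (δQ/Q)²:
  (½·δq/q)² = (0.5×0.0233)² = 0.000136
δQ/Q = √(0.000136) = 0.0117
Q = 4.86, so δQ = 0.0117 × 4.86 = 0.0566.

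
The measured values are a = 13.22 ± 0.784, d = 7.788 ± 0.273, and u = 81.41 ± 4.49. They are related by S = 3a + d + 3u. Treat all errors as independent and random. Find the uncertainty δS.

13.7

S is a linear combination, so absolute uncertainties add in quadrature:
  (3·δa)² = 5.53;  (δd)² = 0.0745;  (3·δu)² = 181
δS = √(187) = 13.7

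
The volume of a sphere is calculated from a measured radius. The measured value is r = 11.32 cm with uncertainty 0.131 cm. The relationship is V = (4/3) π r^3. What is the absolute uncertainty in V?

211 cm^3

Since V is a product/quotient, work with relative uncertainties:
  (3·δr/r)² = (3×0.0116)² = 0.00121
δV/V = √(0.00121) = 0.0347
V = 6076 cm^3, so δV = 0.0347 × 6076 = 211 cm^3.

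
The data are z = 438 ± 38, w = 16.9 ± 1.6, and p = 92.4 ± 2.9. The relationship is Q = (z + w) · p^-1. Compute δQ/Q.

0.0893

Let u = z + w = 455. δu = √(δz² + δw²) = √(1440 + 2.56) = 38.0, so δu/u = 0.0836.
Q is then a monomial in u, p:
δQ/Q = √((δu/u)² + (-1·δp/p)²) = √(0.00699 + 0.000985) = 0.0893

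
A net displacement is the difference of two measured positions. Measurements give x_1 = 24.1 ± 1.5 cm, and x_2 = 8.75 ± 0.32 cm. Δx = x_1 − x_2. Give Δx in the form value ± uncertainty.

Absolute uncertainties add in quadrature for a linear combination:
  (δx_1)² = 2.25;  (δx_2)² = 0.102
δΔx = √(2.35) = 1.53 cm
Δx = 15.4 cm.

15.4 ± 1.53 cm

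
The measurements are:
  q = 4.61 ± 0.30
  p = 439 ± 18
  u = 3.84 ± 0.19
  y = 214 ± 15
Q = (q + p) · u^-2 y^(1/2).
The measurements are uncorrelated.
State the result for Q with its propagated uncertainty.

440 ± 49.5

Let w = q + p = 444. δw = √(δq² + δp²) = √(0.0900 + 324) = 18.0, so δw/w = 0.0406.
Q is then a monomial in w, u, y:
δQ/Q = √((δw/w)² + (-2·δu/u)² + (½·δy/y)²) = √(0.00165 + 0.00979 + 0.00123) = 0.113
Q = 440, so δQ = 0.113 × 440 = 49.5.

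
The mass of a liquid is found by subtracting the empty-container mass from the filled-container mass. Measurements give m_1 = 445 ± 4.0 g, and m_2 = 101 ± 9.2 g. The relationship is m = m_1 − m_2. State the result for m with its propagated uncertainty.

Absolute uncertainties add in quadrature for a linear combination:
  (δm_1)² = 16.0;  (δm_2)² = 84.6
δm = √(101) = 10.0 g
m = 344 g.

344 ± 10.0 g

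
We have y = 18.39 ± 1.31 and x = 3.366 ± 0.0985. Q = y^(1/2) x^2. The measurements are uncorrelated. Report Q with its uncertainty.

Relative error in a monomial: (δQ/Q)² = Σ (nᵢ · δxᵢ/xᵢ)².
  (½·δy/y)² = (0.5×0.0712)² = 0.00127;  (2·δx/x)² = (2×0.0293)² = 0.00343
δQ/Q = √(0.00469) = 0.0685
Q = 48.59, so δQ = 0.0685 × 48.59 = 3.33.

48.59 ± 3.33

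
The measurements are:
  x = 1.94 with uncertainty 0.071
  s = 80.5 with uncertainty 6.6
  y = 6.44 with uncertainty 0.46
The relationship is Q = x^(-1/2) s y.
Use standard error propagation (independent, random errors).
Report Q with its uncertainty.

Relative error in a monomial: (δQ/Q)² = Σ (nᵢ · δxᵢ/xᵢ)².
  (−½·δx/x)² = (-0.5×0.0366)² = 0.000335;  (1·δs/s)² = (1×0.0820)² = 0.00672;  (1·δy/y)² = (1×0.0714)² = 0.00510
δQ/Q = √(0.0122) = 0.110
Q = 372, so δQ = 0.110 × 372 = 41.0.

372 ± 41.0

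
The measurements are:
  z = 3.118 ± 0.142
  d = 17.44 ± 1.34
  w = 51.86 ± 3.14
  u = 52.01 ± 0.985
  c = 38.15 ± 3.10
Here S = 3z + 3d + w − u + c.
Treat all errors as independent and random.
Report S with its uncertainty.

Each term contributes (cᵢ δxᵢ)² to (δS)²:
  (3·δz)² = 0.181;  (3·δd)² = 16.2;  (δw)² = 9.86;  (δu)² = 0.970;  (δc)² = 9.61
δS = √(36.8) = 6.06
S = 99.67.

99.67 ± 6.06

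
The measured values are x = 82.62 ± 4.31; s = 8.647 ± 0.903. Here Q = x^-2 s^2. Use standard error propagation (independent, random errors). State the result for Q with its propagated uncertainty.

0.01095 ± 0.00256

Relative error in a monomial: (δQ/Q)² = Σ (nᵢ · δxᵢ/xᵢ)².
  (-2·δx/x)² = (-2×0.0522)² = 0.0109;  (2·δs/s)² = (2×0.104)² = 0.0436
δQ/Q = √(0.0545) = 0.233
Q = 0.01095, so δQ = 0.233 × 0.01095 = 0.00256.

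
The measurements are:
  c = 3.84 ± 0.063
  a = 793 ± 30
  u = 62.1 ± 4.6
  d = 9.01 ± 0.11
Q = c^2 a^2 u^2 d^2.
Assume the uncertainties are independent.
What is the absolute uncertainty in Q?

4.97e+11

Since Q is a product/quotient, work with relative uncertainties:
  (2·δc/c)² = (2×0.0164)² = 0.00108;  (2·δa/a)² = (2×0.0378)² = 0.00572;  (2·δu/u)² = (2×0.0741)² = 0.0219;  (2·δd/d)² = (2×0.0122)² = 0.000596
δQ/Q = √(0.0293) = 0.171
Q = 2.9e+12, so δQ = 0.171 × 2.9e+12 = 4.97e+11.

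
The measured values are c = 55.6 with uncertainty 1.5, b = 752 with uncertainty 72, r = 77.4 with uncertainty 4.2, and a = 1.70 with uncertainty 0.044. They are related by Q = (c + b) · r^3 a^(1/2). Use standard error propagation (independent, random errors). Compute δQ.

Let u = c + b = 808. δu = √(δc² + δb²) = √(2.25 + 5180) = 72.0, so δu/u = 0.0892.
Q is then a monomial in u, r, a:
δQ/Q = √((δu/u)² + (3·δr/r)² + (½·δa/a)²) = √(0.00795 + 0.0265 + 0.000167) = 0.186
Q = 4.88e+08, so δQ = 0.186 × 4.88e+08 = 9.08e+07.

9.08e+07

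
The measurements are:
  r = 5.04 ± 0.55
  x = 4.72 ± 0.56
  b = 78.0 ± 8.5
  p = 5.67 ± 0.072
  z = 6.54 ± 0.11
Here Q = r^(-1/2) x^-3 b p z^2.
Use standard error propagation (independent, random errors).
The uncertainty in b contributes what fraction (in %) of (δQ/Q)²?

(δQ/Q)² = (−½·δr/r)² + (-3·δx/x)² + (1·δb/b)² + (1·δp/p)² + (2·δz/z)²
  r term: (-0.5×0.109)² = 0.00298
  x term: (-3×0.119)² = 0.127
  b term: (1×0.109)² = 0.0119
  p term: (1×0.0127)² = 0.000161
  z term: (2×0.0168)² = 0.00113
Total = 0.143. Share from b = 0.0119/0.143 = 0.0831.

8.31%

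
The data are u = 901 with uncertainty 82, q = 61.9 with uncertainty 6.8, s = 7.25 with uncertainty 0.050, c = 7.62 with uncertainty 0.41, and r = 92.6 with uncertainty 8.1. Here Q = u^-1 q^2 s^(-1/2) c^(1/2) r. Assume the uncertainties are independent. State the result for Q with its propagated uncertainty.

Each factor contributes (exponent × relative error)² to (δQ/Q)²:
  (-1·δu/u)² = (-1×0.0910)² = 0.00828;  (2·δq/q)² = (2×0.110)² = 0.0483;  (−½·δs/s)² = (-0.5×0.00690)² = 1.19e-05;  (½·δc/c)² = (0.5×0.0538)² = 0.000724;  (1·δr/r)² = (1×0.0875)² = 0.00765
δQ/Q = √(0.0649) = 0.255
Q = 404, so δQ = 0.255 × 404 = 103.

404 ± 103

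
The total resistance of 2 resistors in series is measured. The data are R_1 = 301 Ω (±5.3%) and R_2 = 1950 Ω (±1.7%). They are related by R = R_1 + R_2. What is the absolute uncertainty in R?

For a sum/difference, combine absolute errors in quadrature:
  (δR_1)² = 254;  (δR_2)² = 1100
δR = √(1350) = 36.8 Ω

36.8 Ω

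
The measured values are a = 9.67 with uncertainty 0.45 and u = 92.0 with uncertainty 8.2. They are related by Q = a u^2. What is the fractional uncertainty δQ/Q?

0.184

Products/powers → add relative errors in quadrature, weighted by exponent:
  (1·δa/a)² = (1×0.0465)² = 0.00217;  (2·δu/u)² = (2×0.0891)² = 0.0318
δQ/Q = √(0.0339) = 0.184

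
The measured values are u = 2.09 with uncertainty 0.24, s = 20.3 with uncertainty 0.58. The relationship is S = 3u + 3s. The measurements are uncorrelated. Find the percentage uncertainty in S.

Absolute uncertainties add in quadrature for a linear combination:
  (3·δu)² = 0.518;  (3·δs)² = 3.03
δS = √(3.55) = 1.88
S = 67.2, so δS/S = 1.88/67.2 = 0.0280.

2.80%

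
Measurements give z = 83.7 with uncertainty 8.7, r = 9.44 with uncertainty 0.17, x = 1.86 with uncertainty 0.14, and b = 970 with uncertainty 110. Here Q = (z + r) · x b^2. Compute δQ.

Let u = z + r = 93.1. δu = √(δz² + δr²) = √(75.7 + 0.0289) = 8.70, so δu/u = 0.0934.
Q is then a monomial in u, x, b:
δQ/Q = √((δu/u)² + (1·δx/x)² + (2·δb/b)²) = √(0.00873 + 0.00567 + 0.0514) = 0.257
Q = 1.63e+08, so δQ = 0.257 × 1.63e+08 = 4.18e+07.

4.18e+07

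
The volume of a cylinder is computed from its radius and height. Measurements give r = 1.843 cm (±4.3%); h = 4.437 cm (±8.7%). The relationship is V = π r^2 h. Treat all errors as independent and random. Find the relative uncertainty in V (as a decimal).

Relative error in a monomial: (δV/V)² = Σ (nᵢ · δxᵢ/xᵢ)².
  (2·δr/r)² = (2×0.0430)² = 0.00740;  (1·δh/h)² = (1×0.0870)² = 0.00757
δV/V = √(0.0150) = 0.122

0.122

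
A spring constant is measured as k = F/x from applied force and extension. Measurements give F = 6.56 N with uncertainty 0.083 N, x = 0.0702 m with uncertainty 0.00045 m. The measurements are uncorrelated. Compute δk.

Products/powers → add relative errors in quadrature, weighted by exponent:
  (1·δF/F)² = (1×0.0127)² = 0.000160;  (-1·δx/x)² = (-1×0.00641)² = 4.11e-05
δk/k = √(0.000201) = 0.0142
k = 93.4 N/m, so δk = 0.0142 × 93.4 = 1.33 N/m.

1.33 N/m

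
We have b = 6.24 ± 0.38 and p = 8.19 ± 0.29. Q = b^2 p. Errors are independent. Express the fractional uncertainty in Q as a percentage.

Each factor contributes (exponent × relative error)² to (δQ/Q)²:
  (2·δb/b)² = (2×0.0609)² = 0.0148;  (1·δp/p)² = (1×0.0354)² = 0.00125
δQ/Q = √(0.0161) = 0.127

12.7%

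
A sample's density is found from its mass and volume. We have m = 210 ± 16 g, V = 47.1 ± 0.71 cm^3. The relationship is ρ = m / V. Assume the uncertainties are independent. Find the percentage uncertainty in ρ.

Each factor contributes (exponent × relative error)² to (δρ/ρ)²:
  (1·δm/m)² = (1×0.0762)² = 0.00580;  (-1·δV/V)² = (-1×0.0151)² = 0.000227
δρ/ρ = √(0.00603) = 0.0777

7.77%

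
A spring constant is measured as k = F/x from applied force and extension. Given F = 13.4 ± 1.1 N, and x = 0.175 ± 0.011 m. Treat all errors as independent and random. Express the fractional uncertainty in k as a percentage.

10.3%

Each factor contributes (exponent × relative error)² to (δk/k)²:
  (1·δF/F)² = (1×0.0821)² = 0.00674;  (-1·δx/x)² = (-1×0.0629)² = 0.00395
δk/k = √(0.0107) = 0.103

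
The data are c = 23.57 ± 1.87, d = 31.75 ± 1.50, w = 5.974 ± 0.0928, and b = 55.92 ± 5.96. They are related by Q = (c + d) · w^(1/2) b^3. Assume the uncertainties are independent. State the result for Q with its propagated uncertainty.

(2.364 ± 0.763) × 10^7

Let u = c + d = 55.32. δu = √(δc² + δd²) = √(3.50 + 2.25) = 2.40, so δu/u = 0.0433.
Q is then a monomial in u, w, b:
δQ/Q = √((δu/u)² + (½·δw/w)² + (3·δb/b)²) = √(0.00188 + 6.03e-05 + 0.102) = 0.323
Q = 2.364e+07, so δQ = 0.323 × 2.364e+07 = 7.63e+06.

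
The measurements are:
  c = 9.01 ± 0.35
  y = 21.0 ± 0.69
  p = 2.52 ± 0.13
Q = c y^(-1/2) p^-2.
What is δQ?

0.0345

For a monomial Q ∝ c, y^(-1/2), p^-2, fractional errors add in quadrature:
  (1·δc/c)² = (1×0.0388)² = 0.00151;  (−½·δy/y)² = (-0.5×0.0329)² = 0.000270;  (-2·δp/p)² = (-2×0.0516)² = 0.0106
δQ/Q = √(0.0124) = 0.111
Q = 0.310, so δQ = 0.111 × 0.310 = 0.0345.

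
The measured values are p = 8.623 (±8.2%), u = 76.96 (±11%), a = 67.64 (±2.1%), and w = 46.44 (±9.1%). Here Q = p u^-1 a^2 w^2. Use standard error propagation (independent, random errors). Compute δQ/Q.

Products/powers → add relative errors in quadrature, weighted by exponent:
  (1·δp/p)² = (1×0.0820)² = 0.00672;  (-1·δu/u)² = (-1×0.110)² = 0.0121;  (2·δa/a)² = (2×0.0210)² = 0.00176;  (2·δw/w)² = (2×0.0910)² = 0.0331
δQ/Q = √(0.0537) = 0.232

0.232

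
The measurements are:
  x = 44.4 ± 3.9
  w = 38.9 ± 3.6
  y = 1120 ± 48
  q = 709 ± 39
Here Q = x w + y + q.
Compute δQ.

Let p = x·w = 1730. δp/p = √((1·δx/x)² + (1·δw/w)²) = √(0.00772 + 0.00856) = 0.128, so δp = 220.
Q = p + y + q: δQ = √(δp² + δy² + δq²) = √(48600 + 2300 + 1520) = 229

229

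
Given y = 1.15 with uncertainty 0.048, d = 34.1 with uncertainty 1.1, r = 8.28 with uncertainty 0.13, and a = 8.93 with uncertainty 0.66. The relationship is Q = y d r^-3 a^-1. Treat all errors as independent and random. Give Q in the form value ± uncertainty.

Q is a product of powers, so relative uncertainties combine in quadrature:
  (1·δy/y)² = (1×0.0417)² = 0.00174;  (1·δd/d)² = (1×0.0323)² = 0.00104;  (-3·δr/r)² = (-3×0.0157)² = 0.00222;  (-1·δa/a)² = (-1×0.0739)² = 0.00546
δQ/Q = √(0.0105) = 0.102
Q = 0.00774, so δQ = 0.102 × 0.00774 = 0.000791.

0.00774 ± 0.000791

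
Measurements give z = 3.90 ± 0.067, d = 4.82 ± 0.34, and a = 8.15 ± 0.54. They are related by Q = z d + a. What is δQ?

Let p = z·d = 18.8. δp/p = √((1·δz/z)² + (1·δd/d)²) = √(0.000295 + 0.00498) = 0.0726, so δp = 1.36.
Q = p + a: δQ = √(δp² + δa²) = √(1.86 + 0.292) = 1.47

1.47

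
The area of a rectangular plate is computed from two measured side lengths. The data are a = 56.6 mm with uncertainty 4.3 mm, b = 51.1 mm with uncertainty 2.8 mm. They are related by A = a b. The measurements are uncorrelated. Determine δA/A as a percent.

For a monomial A ∝ a, b, fractional errors add in quadrature:
  (1·δa/a)² = (1×0.0760)² = 0.00577;  (1·δb/b)² = (1×0.0548)² = 0.00300
δA/A = √(0.00877) = 0.0937

9.37%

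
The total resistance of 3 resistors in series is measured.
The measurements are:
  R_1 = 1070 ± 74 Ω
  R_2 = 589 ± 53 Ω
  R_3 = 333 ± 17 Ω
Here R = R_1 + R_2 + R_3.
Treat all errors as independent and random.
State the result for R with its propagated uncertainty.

Each term contributes (cᵢ δxᵢ)² to (δR)²:
  (δR_1)² = 5480;  (δR_2)² = 2810;  (δR_3)² = 289
δR = √(8570) = 92.6 Ω
R = 1990 Ω.

1990 ± 92.6 Ω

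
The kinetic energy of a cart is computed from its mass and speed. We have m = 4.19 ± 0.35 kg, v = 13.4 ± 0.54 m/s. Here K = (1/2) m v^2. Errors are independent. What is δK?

43.7 J

For a monomial K ∝ m, v^2, fractional errors add in quadrature:
  (1·δm/m)² = (1×0.0835)² = 0.00698;  (2·δv/v)² = (2×0.0403)² = 0.00650
δK/K = √(0.0135) = 0.116
K = 376 J, so δK = 0.116 × 376 = 43.7 J.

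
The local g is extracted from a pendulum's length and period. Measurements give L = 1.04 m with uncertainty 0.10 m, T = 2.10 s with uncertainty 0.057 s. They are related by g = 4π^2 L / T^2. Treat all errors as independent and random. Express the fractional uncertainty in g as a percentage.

Products/powers → add relative errors in quadrature, weighted by exponent:
  (1·δL/L)² = (1×0.0962)² = 0.00925;  (-2·δT/T)² = (-2×0.0271)² = 0.00295
δg/g = √(0.0122) = 0.110

11.0%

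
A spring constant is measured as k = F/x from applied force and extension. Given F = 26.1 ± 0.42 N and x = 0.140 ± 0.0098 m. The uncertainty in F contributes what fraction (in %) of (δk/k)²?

(δk/k)² = (1·δF/F)² + (-1·δx/x)²
  F term: (1×0.0161)² = 0.000259
  x term: (-1×0.0700)² = 0.00490
Total = 0.00516. Share from F = 0.000259/0.00516 = 0.0502.

5.02%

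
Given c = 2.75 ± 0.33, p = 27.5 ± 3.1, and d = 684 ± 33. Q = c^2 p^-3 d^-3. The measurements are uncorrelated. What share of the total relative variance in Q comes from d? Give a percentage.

(δQ/Q)² = (2·δc/c)² + (-3·δp/p)² + (-3·δd/d)²
  c term: (2×0.120)² = 0.0576
  p term: (-3×0.113)² = 0.114
  d term: (-3×0.0482)² = 0.0209
Total = 0.193. Share from d = 0.0209/0.193 = 0.109.

10.9%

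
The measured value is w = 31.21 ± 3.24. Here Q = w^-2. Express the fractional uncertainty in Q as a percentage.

20.8%

Q ∝ w^-2, so δQ/Q = |-2| · δw/w = 2 × 0.104 = 0.208.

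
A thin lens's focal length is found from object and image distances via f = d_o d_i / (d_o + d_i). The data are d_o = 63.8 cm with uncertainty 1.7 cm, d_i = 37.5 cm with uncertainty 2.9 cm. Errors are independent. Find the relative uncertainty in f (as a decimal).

∂f/∂d_o = (d_i/(d_o+d_i))² = 0.137;  ∂f/∂d_i = (d_o/(d_o+d_i))² = 0.397
δf = √((∂f/∂d_o · δd_o)² + (∂f/∂d_i · δd_i)²) = √(0.0543 + 1.32) = 1.17 cm
f = 23.6 cm, so δf/f = 1.17/23.6 = 0.0497.

0.0497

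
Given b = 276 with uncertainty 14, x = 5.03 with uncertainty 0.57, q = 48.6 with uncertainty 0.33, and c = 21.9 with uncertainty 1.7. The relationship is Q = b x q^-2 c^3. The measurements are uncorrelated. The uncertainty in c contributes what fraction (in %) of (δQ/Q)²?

(δQ/Q)² = (1·δb/b)² + (1·δx/x)² + (-2·δq/q)² + (3·δc/c)²
  b term: (1×0.0507)² = 0.00257
  x term: (1×0.113)² = 0.0128
  q term: (-2×0.00679)² = 0.000184
  c term: (3×0.0776)² = 0.0542
Total = 0.0698. Share from c = 0.0542/0.0698 = 0.777.

77.7%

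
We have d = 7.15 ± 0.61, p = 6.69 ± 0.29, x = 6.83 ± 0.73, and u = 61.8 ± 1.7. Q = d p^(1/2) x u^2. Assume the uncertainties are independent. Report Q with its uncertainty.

(4.82 ± 0.719) × 10^5

Since Q is a product/quotient, work with relative uncertainties:
  (1·δd/d)² = (1×0.0853)² = 0.00728;  (½·δp/p)² = (0.5×0.0433)² = 0.000470;  (1·δx/x)² = (1×0.107)² = 0.0114;  (2·δu/u)² = (2×0.0275)² = 0.00303
δQ/Q = √(0.0222) = 0.149
Q = 4.82e+05, so δQ = 0.149 × 4.82e+05 = 71900.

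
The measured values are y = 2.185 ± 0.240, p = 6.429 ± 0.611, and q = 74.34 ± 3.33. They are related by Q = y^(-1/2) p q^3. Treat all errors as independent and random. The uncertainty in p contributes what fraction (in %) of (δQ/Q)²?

(δQ/Q)² = (−½·δy/y)² + (1·δp/p)² + (3·δq/q)²
  y term: (-0.5×0.110)² = 0.00302
  p term: (1×0.0950)² = 0.00903
  q term: (3×0.0448)² = 0.0181
Total = 0.0301. Share from p = 0.00903/0.0301 = 0.300.

30.0%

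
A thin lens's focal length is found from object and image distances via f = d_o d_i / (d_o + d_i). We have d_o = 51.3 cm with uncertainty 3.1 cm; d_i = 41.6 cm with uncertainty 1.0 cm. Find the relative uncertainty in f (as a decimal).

∂f/∂d_o = (d_i/(d_o+d_i))² = 0.201;  ∂f/∂d_i = (d_o/(d_o+d_i))² = 0.305
δf = √((∂f/∂d_o · δd_o)² + (∂f/∂d_i · δd_i)²) = √(0.386 + 0.0930) = 0.692 cm
f = 23.0 cm, so δf/f = 0.692/23.0 = 0.0301.

0.0301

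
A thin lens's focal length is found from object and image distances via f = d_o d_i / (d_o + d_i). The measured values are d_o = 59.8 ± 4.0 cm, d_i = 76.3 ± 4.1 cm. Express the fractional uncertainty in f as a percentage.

4.43%

∂f/∂d_o = (d_i/(d_o+d_i))² = 0.314;  ∂f/∂d_i = (d_o/(d_o+d_i))² = 0.193
δf = √((∂f/∂d_o · δd_o)² + (∂f/∂d_i · δd_i)²) = √(1.58 + 0.627) = 1.49 cm
f = 33.5 cm, so δf/f = 1.49/33.5 = 0.0443.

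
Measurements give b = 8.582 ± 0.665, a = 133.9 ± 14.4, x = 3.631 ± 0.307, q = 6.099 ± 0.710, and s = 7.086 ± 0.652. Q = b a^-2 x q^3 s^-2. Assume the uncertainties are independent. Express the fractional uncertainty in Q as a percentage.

46.4%

Relative error in a monomial: (δQ/Q)² = Σ (nᵢ · δxᵢ/xᵢ)².
  (1·δb/b)² = (1×0.0775)² = 0.00600;  (-2·δa/a)² = (-2×0.108)² = 0.0463;  (1·δx/x)² = (1×0.0845)² = 0.00715;  (3·δq/q)² = (3×0.116)² = 0.122;  (-2·δs/s)² = (-2×0.0920)² = 0.0339
δQ/Q = √(0.215) = 0.464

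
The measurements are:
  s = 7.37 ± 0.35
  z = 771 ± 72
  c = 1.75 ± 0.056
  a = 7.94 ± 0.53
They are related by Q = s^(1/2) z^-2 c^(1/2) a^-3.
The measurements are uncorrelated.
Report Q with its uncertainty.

Each factor contributes (exponent × relative error)² to (δQ/Q)²:
  (½·δs/s)² = (0.5×0.0475)² = 0.000564;  (-2·δz/z)² = (-2×0.0934)² = 0.0349;  (½·δc/c)² = (0.5×0.0320)² = 0.000256;  (-3·δa/a)² = (-3×0.0668)² = 0.0401
δQ/Q = √(0.0758) = 0.275
Q = 1.21e-08, so δQ = 0.275 × 1.21e-08 = 3.32e-09.

(1.21 ± 0.332) × 10^-8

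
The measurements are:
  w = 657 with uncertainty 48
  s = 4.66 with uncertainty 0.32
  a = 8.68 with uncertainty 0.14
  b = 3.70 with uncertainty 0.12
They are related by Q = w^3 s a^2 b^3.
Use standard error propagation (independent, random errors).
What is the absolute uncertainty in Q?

1.27e+12

Q is a product of powers, so relative uncertainties combine in quadrature:
  (3·δw/w)² = (3×0.0731)² = 0.0480;  (1·δs/s)² = (1×0.0687)² = 0.00472;  (2·δa/a)² = (2×0.0161)² = 0.00104;  (3·δb/b)² = (3×0.0324)² = 0.00947
δQ/Q = √(0.0633) = 0.252
Q = 5.04e+12, so δQ = 0.252 × 5.04e+12 = 1.27e+12.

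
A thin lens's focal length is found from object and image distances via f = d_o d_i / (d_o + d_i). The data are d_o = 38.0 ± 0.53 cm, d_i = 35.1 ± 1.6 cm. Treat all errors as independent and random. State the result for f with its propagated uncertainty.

∂f/∂d_o = (d_i/(d_o+d_i))² = 0.231;  ∂f/∂d_i = (d_o/(d_o+d_i))² = 0.270
δf = √((∂f/∂d_o · δd_o)² + (∂f/∂d_i · δd_i)²) = √(0.0149 + 0.187) = 0.449 cm
f = 18.2 cm.

18.2 ± 0.449 cm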